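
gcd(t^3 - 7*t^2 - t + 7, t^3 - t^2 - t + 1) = t^2 - 1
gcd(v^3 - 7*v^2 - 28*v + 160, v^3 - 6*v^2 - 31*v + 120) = v^2 - 3*v - 40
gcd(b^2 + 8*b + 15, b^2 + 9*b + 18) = b + 3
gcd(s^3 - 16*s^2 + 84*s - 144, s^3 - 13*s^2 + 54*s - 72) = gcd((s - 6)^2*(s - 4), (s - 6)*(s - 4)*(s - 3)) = s^2 - 10*s + 24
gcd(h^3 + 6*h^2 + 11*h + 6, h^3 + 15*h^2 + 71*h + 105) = h + 3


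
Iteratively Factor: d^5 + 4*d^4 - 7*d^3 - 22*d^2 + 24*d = (d)*(d^4 + 4*d^3 - 7*d^2 - 22*d + 24) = d*(d - 2)*(d^3 + 6*d^2 + 5*d - 12) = d*(d - 2)*(d + 3)*(d^2 + 3*d - 4) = d*(d - 2)*(d - 1)*(d + 3)*(d + 4)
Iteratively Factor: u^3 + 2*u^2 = (u)*(u^2 + 2*u) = u^2*(u + 2)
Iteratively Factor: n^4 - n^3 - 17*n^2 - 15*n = (n)*(n^3 - n^2 - 17*n - 15) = n*(n - 5)*(n^2 + 4*n + 3) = n*(n - 5)*(n + 3)*(n + 1)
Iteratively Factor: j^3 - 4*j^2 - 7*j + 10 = (j + 2)*(j^2 - 6*j + 5) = (j - 1)*(j + 2)*(j - 5)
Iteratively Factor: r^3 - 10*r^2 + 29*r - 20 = (r - 1)*(r^2 - 9*r + 20) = (r - 4)*(r - 1)*(r - 5)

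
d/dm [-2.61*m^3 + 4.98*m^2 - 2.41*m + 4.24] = -7.83*m^2 + 9.96*m - 2.41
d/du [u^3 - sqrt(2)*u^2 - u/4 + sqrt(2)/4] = 3*u^2 - 2*sqrt(2)*u - 1/4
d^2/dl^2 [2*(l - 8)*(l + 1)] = 4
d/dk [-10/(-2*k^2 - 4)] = -10*k/(k^2 + 2)^2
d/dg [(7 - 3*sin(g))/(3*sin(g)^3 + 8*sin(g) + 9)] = (18*sin(g)^3 - 63*sin(g)^2 - 83)*cos(g)/(3*sin(g)^3 + 8*sin(g) + 9)^2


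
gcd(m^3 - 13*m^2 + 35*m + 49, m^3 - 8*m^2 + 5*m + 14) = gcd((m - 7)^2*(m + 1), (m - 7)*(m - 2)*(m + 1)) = m^2 - 6*m - 7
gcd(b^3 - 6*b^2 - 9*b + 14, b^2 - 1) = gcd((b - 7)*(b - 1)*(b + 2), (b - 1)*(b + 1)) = b - 1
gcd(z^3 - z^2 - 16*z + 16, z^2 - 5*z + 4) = z^2 - 5*z + 4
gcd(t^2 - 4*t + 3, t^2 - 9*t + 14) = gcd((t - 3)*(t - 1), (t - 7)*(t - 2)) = 1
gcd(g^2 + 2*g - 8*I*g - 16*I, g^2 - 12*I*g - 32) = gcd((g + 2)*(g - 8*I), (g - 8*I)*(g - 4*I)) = g - 8*I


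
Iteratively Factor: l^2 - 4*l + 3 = (l - 3)*(l - 1)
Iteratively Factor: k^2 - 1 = (k - 1)*(k + 1)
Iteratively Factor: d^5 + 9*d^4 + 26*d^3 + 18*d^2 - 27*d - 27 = (d + 3)*(d^4 + 6*d^3 + 8*d^2 - 6*d - 9) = (d + 1)*(d + 3)*(d^3 + 5*d^2 + 3*d - 9) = (d + 1)*(d + 3)^2*(d^2 + 2*d - 3) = (d - 1)*(d + 1)*(d + 3)^2*(d + 3)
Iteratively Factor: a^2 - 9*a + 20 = (a - 5)*(a - 4)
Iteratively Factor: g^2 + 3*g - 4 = (g + 4)*(g - 1)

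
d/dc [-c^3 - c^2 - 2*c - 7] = -3*c^2 - 2*c - 2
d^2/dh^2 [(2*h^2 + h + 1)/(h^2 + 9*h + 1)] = 2*(-17*h^3 - 3*h^2 + 24*h + 73)/(h^6 + 27*h^5 + 246*h^4 + 783*h^3 + 246*h^2 + 27*h + 1)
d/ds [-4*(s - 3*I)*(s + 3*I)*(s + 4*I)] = -12*s^2 - 32*I*s - 36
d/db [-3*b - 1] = -3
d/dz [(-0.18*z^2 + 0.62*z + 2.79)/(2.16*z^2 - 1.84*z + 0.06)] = (-1.008*z^2 - 12.0744*z + 5.1708)/(4.6656*z^4 - 7.9488*z^3 + 3.6448*z^2 - 0.2208*z + 0.0036)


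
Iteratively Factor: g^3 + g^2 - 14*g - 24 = (g + 2)*(g^2 - g - 12) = (g + 2)*(g + 3)*(g - 4)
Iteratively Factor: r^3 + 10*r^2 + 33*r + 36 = (r + 3)*(r^2 + 7*r + 12) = (r + 3)*(r + 4)*(r + 3)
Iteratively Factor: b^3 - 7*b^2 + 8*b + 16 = (b - 4)*(b^2 - 3*b - 4) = (b - 4)*(b + 1)*(b - 4)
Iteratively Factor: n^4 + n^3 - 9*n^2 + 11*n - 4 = (n - 1)*(n^3 + 2*n^2 - 7*n + 4) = (n - 1)*(n + 4)*(n^2 - 2*n + 1) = (n - 1)^2*(n + 4)*(n - 1)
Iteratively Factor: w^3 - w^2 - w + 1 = (w - 1)*(w^2 - 1) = (w - 1)*(w + 1)*(w - 1)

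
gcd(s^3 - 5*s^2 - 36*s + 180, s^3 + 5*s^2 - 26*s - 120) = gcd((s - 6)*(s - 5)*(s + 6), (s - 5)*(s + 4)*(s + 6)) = s^2 + s - 30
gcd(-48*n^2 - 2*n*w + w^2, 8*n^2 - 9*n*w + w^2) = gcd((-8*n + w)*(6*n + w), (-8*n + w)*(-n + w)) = -8*n + w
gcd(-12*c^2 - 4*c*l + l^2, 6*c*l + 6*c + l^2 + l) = 1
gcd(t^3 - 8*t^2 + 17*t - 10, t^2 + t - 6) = t - 2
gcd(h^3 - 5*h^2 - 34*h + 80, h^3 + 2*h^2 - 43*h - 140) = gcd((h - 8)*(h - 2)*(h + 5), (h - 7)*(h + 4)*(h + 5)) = h + 5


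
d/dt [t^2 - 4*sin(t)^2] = 2*t - 4*sin(2*t)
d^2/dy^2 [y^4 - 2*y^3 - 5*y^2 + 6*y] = 12*y^2 - 12*y - 10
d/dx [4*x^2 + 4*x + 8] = 8*x + 4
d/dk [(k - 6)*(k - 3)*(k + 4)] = 3*k^2 - 10*k - 18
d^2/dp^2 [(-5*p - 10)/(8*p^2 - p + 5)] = 10*(-(p + 2)*(16*p - 1)^2 + 3*(8*p + 5)*(8*p^2 - p + 5))/(8*p^2 - p + 5)^3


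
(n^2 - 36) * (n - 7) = n^3 - 7*n^2 - 36*n + 252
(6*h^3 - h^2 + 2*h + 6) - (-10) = 6*h^3 - h^2 + 2*h + 16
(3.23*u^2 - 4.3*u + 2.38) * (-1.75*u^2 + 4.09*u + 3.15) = -5.6525*u^4 + 20.7357*u^3 - 11.5775*u^2 - 3.8108*u + 7.497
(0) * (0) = 0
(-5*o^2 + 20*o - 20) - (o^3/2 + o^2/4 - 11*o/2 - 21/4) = -o^3/2 - 21*o^2/4 + 51*o/2 - 59/4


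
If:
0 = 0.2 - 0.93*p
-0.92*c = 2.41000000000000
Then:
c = -2.62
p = 0.22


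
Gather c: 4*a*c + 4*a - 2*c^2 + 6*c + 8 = 4*a - 2*c^2 + c*(4*a + 6) + 8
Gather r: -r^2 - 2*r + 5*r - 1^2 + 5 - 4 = -r^2 + 3*r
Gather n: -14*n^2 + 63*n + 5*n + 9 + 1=-14*n^2 + 68*n + 10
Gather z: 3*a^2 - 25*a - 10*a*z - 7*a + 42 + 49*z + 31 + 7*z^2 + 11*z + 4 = 3*a^2 - 32*a + 7*z^2 + z*(60 - 10*a) + 77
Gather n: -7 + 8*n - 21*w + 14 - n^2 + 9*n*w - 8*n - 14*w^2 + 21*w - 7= -n^2 + 9*n*w - 14*w^2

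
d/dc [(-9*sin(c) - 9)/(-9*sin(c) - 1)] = -72*cos(c)/(9*sin(c) + 1)^2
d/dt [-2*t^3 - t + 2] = -6*t^2 - 1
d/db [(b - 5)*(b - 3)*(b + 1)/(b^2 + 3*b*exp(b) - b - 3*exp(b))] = (-(b - 5)*(b - 3)*(b + 1)*(3*b*exp(b) + 2*b - 1) + ((b - 5)*(b - 3) + (b - 5)*(b + 1) + (b - 3)*(b + 1))*(b^2 + 3*b*exp(b) - b - 3*exp(b)))/(b^2 + 3*b*exp(b) - b - 3*exp(b))^2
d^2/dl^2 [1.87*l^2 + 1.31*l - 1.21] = 3.74000000000000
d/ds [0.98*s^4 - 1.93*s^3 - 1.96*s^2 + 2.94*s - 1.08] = 3.92*s^3 - 5.79*s^2 - 3.92*s + 2.94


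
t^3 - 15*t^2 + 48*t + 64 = (t - 8)^2*(t + 1)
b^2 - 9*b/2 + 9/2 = (b - 3)*(b - 3/2)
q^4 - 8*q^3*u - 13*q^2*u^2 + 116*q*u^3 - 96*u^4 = (q - 8*u)*(q - 3*u)*(q - u)*(q + 4*u)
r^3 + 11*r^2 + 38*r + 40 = (r + 2)*(r + 4)*(r + 5)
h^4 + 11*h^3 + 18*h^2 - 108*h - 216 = (h - 3)*(h + 2)*(h + 6)^2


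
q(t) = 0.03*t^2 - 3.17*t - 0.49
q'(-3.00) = -3.35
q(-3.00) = 9.29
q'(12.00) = -2.45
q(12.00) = -34.21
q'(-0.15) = -3.18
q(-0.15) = -0.01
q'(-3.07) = -3.35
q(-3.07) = 9.52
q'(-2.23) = -3.30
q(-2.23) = 6.73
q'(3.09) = -2.98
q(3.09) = -10.00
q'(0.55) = -3.14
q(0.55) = -2.22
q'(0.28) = -3.15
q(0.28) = -1.38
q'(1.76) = -3.06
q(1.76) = -5.98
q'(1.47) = -3.08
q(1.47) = -5.09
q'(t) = 0.06*t - 3.17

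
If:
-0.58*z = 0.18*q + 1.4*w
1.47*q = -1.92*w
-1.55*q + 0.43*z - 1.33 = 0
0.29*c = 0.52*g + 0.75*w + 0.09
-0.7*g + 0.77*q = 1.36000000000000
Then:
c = -3.16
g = -3.59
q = -1.50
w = 1.15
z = -2.30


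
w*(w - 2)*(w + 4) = w^3 + 2*w^2 - 8*w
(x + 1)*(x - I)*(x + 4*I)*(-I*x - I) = -I*x^4 + 3*x^3 - 2*I*x^3 + 6*x^2 - 5*I*x^2 + 3*x - 8*I*x - 4*I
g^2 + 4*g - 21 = (g - 3)*(g + 7)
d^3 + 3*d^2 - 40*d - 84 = (d - 6)*(d + 2)*(d + 7)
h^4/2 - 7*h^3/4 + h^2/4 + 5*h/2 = h*(h/2 + 1/2)*(h - 5/2)*(h - 2)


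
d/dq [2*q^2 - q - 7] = 4*q - 1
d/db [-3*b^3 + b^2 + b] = -9*b^2 + 2*b + 1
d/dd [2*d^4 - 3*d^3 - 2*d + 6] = 8*d^3 - 9*d^2 - 2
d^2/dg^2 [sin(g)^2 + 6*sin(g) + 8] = -6*sin(g) + 2*cos(2*g)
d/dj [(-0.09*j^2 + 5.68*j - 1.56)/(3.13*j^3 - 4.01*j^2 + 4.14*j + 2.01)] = (0.2817*j^4 - 35.5568*j^3 + 37.0526*j^2 - 12.873*j + 17.8752)/(9.7969*j^6 - 25.1026*j^5 + 41.9965*j^4 - 20.6202*j^3 + 1.0194*j^2 + 16.6428*j + 4.0401)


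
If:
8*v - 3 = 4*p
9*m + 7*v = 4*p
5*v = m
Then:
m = -15/44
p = -39/44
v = -3/44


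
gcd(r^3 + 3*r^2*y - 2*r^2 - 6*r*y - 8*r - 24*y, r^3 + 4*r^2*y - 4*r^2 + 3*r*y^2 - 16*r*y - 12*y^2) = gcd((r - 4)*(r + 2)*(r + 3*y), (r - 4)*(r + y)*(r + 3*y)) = r^2 + 3*r*y - 4*r - 12*y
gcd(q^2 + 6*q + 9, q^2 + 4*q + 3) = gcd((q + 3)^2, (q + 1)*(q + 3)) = q + 3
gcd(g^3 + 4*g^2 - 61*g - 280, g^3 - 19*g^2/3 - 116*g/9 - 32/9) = g - 8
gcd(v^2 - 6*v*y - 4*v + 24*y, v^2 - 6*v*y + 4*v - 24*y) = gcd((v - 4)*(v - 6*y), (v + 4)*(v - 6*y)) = -v + 6*y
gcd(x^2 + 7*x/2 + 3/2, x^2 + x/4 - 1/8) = x + 1/2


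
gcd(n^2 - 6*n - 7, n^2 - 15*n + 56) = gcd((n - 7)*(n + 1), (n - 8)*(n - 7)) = n - 7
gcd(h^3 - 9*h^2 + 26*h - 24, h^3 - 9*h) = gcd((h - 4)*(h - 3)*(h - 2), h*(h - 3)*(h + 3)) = h - 3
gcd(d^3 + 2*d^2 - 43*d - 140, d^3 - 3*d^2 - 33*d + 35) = d^2 - 2*d - 35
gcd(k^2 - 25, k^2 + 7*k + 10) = k + 5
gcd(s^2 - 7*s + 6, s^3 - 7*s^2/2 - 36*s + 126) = s - 6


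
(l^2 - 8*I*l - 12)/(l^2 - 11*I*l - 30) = (l - 2*I)/(l - 5*I)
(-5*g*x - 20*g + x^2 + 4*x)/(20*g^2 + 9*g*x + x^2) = (-5*g*x - 20*g + x^2 + 4*x)/(20*g^2 + 9*g*x + x^2)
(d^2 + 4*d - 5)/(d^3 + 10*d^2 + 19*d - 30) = 1/(d + 6)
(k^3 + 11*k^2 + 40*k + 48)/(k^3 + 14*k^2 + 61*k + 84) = (k + 4)/(k + 7)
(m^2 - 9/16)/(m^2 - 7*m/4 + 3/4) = (m + 3/4)/(m - 1)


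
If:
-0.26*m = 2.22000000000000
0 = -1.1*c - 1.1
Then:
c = -1.00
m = -8.54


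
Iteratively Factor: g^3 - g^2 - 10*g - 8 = (g + 2)*(g^2 - 3*g - 4) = (g + 1)*(g + 2)*(g - 4)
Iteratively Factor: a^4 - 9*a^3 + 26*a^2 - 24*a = (a)*(a^3 - 9*a^2 + 26*a - 24) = a*(a - 3)*(a^2 - 6*a + 8) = a*(a - 4)*(a - 3)*(a - 2)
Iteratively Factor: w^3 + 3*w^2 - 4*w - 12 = (w - 2)*(w^2 + 5*w + 6) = (w - 2)*(w + 3)*(w + 2)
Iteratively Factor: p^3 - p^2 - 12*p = (p + 3)*(p^2 - 4*p) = (p - 4)*(p + 3)*(p)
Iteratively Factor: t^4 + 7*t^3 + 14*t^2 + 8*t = (t + 2)*(t^3 + 5*t^2 + 4*t) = (t + 1)*(t + 2)*(t^2 + 4*t) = t*(t + 1)*(t + 2)*(t + 4)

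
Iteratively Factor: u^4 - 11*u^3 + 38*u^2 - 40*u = (u - 4)*(u^3 - 7*u^2 + 10*u) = (u - 4)*(u - 2)*(u^2 - 5*u) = (u - 5)*(u - 4)*(u - 2)*(u)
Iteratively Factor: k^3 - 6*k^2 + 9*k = (k - 3)*(k^2 - 3*k) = (k - 3)^2*(k)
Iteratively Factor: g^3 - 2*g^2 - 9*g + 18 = (g - 2)*(g^2 - 9) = (g - 2)*(g + 3)*(g - 3)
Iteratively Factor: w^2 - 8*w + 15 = (w - 3)*(w - 5)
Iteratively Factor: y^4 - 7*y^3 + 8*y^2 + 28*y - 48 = (y - 4)*(y^3 - 3*y^2 - 4*y + 12) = (y - 4)*(y - 3)*(y^2 - 4) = (y - 4)*(y - 3)*(y + 2)*(y - 2)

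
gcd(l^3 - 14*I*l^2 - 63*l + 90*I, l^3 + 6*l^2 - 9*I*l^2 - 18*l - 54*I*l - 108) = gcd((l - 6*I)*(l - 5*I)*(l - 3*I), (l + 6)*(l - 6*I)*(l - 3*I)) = l^2 - 9*I*l - 18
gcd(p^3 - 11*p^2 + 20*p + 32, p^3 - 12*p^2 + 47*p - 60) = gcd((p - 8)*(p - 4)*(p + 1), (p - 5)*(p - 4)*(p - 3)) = p - 4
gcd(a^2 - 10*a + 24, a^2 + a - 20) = a - 4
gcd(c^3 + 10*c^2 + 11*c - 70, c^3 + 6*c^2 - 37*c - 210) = c^2 + 12*c + 35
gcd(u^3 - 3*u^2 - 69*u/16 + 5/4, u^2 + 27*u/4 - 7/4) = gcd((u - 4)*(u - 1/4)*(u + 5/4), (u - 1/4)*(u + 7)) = u - 1/4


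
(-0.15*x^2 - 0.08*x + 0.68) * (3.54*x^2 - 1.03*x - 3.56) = -0.531*x^4 - 0.1287*x^3 + 3.0236*x^2 - 0.4156*x - 2.4208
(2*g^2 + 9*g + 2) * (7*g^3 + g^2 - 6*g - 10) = 14*g^5 + 65*g^4 + 11*g^3 - 72*g^2 - 102*g - 20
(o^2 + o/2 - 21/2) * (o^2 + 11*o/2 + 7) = o^4 + 6*o^3 - 3*o^2/4 - 217*o/4 - 147/2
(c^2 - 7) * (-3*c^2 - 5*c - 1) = -3*c^4 - 5*c^3 + 20*c^2 + 35*c + 7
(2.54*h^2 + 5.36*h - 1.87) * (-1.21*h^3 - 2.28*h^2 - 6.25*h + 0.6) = -3.0734*h^5 - 12.2768*h^4 - 25.8331*h^3 - 27.7124*h^2 + 14.9035*h - 1.122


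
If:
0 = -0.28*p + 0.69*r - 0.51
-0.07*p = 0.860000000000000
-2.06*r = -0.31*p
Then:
No Solution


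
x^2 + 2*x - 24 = (x - 4)*(x + 6)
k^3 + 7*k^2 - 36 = (k - 2)*(k + 3)*(k + 6)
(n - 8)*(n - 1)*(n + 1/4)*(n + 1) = n^4 - 31*n^3/4 - 3*n^2 + 31*n/4 + 2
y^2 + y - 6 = (y - 2)*(y + 3)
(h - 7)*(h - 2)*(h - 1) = h^3 - 10*h^2 + 23*h - 14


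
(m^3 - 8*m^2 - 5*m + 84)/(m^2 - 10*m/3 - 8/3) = 3*(m^2 - 4*m - 21)/(3*m + 2)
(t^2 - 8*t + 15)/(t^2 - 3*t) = (t - 5)/t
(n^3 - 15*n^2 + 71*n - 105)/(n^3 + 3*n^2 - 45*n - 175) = (n^2 - 8*n + 15)/(n^2 + 10*n + 25)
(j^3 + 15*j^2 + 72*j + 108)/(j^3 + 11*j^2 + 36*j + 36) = (j + 6)/(j + 2)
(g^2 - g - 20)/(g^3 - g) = (g^2 - g - 20)/(g^3 - g)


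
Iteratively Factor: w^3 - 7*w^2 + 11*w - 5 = (w - 1)*(w^2 - 6*w + 5) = (w - 5)*(w - 1)*(w - 1)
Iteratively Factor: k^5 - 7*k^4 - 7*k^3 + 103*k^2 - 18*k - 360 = (k - 4)*(k^4 - 3*k^3 - 19*k^2 + 27*k + 90) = (k - 4)*(k + 2)*(k^3 - 5*k^2 - 9*k + 45) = (k - 4)*(k + 2)*(k + 3)*(k^2 - 8*k + 15) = (k - 4)*(k - 3)*(k + 2)*(k + 3)*(k - 5)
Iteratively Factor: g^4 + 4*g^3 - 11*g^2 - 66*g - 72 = (g + 2)*(g^3 + 2*g^2 - 15*g - 36) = (g - 4)*(g + 2)*(g^2 + 6*g + 9) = (g - 4)*(g + 2)*(g + 3)*(g + 3)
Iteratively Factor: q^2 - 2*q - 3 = (q + 1)*(q - 3)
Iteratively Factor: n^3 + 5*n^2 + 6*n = (n + 3)*(n^2 + 2*n) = (n + 2)*(n + 3)*(n)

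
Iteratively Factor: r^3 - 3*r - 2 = (r + 1)*(r^2 - r - 2) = (r - 2)*(r + 1)*(r + 1)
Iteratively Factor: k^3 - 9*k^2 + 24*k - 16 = (k - 4)*(k^2 - 5*k + 4) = (k - 4)*(k - 1)*(k - 4)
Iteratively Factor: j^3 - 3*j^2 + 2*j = (j - 2)*(j^2 - j) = j*(j - 2)*(j - 1)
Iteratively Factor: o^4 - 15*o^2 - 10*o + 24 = (o - 4)*(o^3 + 4*o^2 + o - 6) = (o - 4)*(o + 3)*(o^2 + o - 2) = (o - 4)*(o - 1)*(o + 3)*(o + 2)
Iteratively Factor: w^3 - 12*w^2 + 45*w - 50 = (w - 2)*(w^2 - 10*w + 25) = (w - 5)*(w - 2)*(w - 5)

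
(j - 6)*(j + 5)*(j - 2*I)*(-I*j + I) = -I*j^4 - 2*j^3 + 2*I*j^3 + 4*j^2 + 29*I*j^2 + 58*j - 30*I*j - 60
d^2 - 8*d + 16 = (d - 4)^2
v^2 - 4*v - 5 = (v - 5)*(v + 1)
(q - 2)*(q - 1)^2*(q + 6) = q^4 + 2*q^3 - 19*q^2 + 28*q - 12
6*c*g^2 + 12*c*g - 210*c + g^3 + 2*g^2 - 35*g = (6*c + g)*(g - 5)*(g + 7)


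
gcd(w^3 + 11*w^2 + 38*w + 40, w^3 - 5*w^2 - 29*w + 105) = w + 5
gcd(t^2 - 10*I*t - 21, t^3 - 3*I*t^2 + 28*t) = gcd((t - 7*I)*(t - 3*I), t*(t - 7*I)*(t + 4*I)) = t - 7*I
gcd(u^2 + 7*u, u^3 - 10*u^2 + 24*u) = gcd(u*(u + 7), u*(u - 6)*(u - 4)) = u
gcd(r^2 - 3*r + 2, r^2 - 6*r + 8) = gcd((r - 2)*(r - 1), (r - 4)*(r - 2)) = r - 2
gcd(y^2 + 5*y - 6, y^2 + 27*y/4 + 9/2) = y + 6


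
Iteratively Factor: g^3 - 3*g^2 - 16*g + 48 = (g - 4)*(g^2 + g - 12) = (g - 4)*(g - 3)*(g + 4)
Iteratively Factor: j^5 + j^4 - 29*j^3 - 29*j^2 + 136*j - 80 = (j - 1)*(j^4 + 2*j^3 - 27*j^2 - 56*j + 80) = (j - 1)*(j + 4)*(j^3 - 2*j^2 - 19*j + 20) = (j - 1)^2*(j + 4)*(j^2 - j - 20) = (j - 5)*(j - 1)^2*(j + 4)*(j + 4)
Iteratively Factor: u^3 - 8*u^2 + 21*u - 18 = (u - 2)*(u^2 - 6*u + 9) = (u - 3)*(u - 2)*(u - 3)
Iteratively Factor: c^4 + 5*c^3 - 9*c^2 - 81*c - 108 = (c + 3)*(c^3 + 2*c^2 - 15*c - 36) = (c + 3)^2*(c^2 - c - 12) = (c - 4)*(c + 3)^2*(c + 3)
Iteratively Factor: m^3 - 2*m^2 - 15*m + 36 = (m - 3)*(m^2 + m - 12) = (m - 3)*(m + 4)*(m - 3)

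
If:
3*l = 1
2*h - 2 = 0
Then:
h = 1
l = 1/3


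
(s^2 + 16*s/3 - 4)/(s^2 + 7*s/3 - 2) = (s + 6)/(s + 3)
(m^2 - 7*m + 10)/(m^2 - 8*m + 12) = (m - 5)/(m - 6)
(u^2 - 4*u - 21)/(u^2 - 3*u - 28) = (u + 3)/(u + 4)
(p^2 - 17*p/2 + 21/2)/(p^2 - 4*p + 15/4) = 2*(p - 7)/(2*p - 5)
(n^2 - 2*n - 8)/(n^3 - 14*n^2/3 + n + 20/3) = 3*(n + 2)/(3*n^2 - 2*n - 5)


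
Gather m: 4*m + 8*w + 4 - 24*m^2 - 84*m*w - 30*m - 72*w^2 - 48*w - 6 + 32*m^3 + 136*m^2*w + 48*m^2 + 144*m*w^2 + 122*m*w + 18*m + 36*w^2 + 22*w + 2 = 32*m^3 + m^2*(136*w + 24) + m*(144*w^2 + 38*w - 8) - 36*w^2 - 18*w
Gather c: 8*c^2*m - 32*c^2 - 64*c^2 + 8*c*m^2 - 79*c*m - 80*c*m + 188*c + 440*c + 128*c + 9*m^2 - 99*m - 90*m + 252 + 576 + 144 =c^2*(8*m - 96) + c*(8*m^2 - 159*m + 756) + 9*m^2 - 189*m + 972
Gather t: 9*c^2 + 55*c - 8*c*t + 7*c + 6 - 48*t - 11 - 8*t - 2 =9*c^2 + 62*c + t*(-8*c - 56) - 7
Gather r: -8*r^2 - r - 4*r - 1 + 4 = -8*r^2 - 5*r + 3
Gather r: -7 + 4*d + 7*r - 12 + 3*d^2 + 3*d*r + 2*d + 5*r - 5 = 3*d^2 + 6*d + r*(3*d + 12) - 24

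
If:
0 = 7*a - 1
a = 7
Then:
No Solution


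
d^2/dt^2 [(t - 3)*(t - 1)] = 2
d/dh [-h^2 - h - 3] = -2*h - 1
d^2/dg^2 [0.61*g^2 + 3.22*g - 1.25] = 1.22000000000000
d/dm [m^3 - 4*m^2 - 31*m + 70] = 3*m^2 - 8*m - 31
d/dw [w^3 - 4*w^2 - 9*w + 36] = 3*w^2 - 8*w - 9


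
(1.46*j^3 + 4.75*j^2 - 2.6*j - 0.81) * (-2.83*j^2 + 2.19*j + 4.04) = -4.1318*j^5 - 10.2451*j^4 + 23.6589*j^3 + 15.7883*j^2 - 12.2779*j - 3.2724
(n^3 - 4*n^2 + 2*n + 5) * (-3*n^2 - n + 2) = -3*n^5 + 11*n^4 - 25*n^2 - n + 10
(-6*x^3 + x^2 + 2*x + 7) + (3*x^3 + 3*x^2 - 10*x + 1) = -3*x^3 + 4*x^2 - 8*x + 8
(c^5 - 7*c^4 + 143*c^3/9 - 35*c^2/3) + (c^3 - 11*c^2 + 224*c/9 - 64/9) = c^5 - 7*c^4 + 152*c^3/9 - 68*c^2/3 + 224*c/9 - 64/9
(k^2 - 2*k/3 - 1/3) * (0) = 0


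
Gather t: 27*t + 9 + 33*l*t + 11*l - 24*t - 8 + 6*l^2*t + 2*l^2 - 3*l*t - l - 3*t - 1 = 2*l^2 + 10*l + t*(6*l^2 + 30*l)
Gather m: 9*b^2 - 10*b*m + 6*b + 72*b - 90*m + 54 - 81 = 9*b^2 + 78*b + m*(-10*b - 90) - 27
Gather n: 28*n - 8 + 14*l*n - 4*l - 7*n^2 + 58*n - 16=-4*l - 7*n^2 + n*(14*l + 86) - 24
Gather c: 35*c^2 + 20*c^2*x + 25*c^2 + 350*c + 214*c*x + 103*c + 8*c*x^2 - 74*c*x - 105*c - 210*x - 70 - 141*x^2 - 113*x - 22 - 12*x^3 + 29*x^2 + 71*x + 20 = c^2*(20*x + 60) + c*(8*x^2 + 140*x + 348) - 12*x^3 - 112*x^2 - 252*x - 72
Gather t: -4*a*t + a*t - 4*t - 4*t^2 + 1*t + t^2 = -3*t^2 + t*(-3*a - 3)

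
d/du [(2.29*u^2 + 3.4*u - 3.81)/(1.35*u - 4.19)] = (3.0915*u^2 - 19.1902*u - 9.1025)/(1.8225*u^2 - 11.313*u + 17.5561)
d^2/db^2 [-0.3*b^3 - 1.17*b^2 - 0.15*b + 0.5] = -1.8*b - 2.34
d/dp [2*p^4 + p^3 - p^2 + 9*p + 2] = 8*p^3 + 3*p^2 - 2*p + 9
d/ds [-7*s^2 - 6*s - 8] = -14*s - 6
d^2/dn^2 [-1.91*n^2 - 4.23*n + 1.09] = -3.82000000000000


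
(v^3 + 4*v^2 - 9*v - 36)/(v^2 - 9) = v + 4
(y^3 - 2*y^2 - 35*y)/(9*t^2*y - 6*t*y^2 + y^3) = (y^2 - 2*y - 35)/(9*t^2 - 6*t*y + y^2)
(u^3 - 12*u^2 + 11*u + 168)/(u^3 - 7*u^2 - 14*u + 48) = (u - 7)/(u - 2)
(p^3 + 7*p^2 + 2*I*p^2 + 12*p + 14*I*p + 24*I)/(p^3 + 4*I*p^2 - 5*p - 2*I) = (p^2 + 7*p + 12)/(p^2 + 2*I*p - 1)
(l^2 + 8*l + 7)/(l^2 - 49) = (l + 1)/(l - 7)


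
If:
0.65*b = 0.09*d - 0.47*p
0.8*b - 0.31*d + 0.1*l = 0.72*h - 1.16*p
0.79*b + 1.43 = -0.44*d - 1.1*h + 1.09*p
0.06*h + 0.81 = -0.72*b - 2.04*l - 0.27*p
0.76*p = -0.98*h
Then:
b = -0.16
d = -12.81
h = 1.73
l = -0.10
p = -2.23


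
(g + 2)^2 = g^2 + 4*g + 4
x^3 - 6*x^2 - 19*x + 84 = (x - 7)*(x - 3)*(x + 4)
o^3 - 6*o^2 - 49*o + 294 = (o - 7)*(o - 6)*(o + 7)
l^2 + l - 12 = (l - 3)*(l + 4)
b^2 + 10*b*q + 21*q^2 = (b + 3*q)*(b + 7*q)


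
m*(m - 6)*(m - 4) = m^3 - 10*m^2 + 24*m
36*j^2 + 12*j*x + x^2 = (6*j + x)^2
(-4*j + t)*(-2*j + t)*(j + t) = 8*j^3 + 2*j^2*t - 5*j*t^2 + t^3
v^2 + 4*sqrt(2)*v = v*(v + 4*sqrt(2))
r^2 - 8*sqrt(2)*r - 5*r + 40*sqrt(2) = (r - 5)*(r - 8*sqrt(2))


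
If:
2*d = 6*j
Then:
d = 3*j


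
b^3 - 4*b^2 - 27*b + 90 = (b - 6)*(b - 3)*(b + 5)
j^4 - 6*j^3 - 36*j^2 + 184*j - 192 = (j - 8)*(j - 2)^2*(j + 6)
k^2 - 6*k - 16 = (k - 8)*(k + 2)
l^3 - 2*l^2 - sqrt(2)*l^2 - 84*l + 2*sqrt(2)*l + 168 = (l - 2)*(l - 7*sqrt(2))*(l + 6*sqrt(2))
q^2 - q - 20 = (q - 5)*(q + 4)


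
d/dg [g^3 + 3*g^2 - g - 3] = 3*g^2 + 6*g - 1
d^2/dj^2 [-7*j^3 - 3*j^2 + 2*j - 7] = -42*j - 6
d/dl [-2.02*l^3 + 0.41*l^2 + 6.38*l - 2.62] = -6.06*l^2 + 0.82*l + 6.38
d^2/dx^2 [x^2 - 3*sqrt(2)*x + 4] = 2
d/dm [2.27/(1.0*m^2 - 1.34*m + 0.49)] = (3.0418 - 4.54*m)/(1.0*m^2 - 1.34*m + 0.49)^2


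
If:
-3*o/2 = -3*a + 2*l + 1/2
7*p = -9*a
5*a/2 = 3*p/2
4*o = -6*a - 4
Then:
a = 0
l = 1/2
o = -1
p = 0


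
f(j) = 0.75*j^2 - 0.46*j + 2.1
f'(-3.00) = -4.96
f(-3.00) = 10.23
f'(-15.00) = -22.96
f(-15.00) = 177.75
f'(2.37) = 3.10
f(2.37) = 5.22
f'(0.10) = -0.31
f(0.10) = 2.06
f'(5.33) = 7.54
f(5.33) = 20.95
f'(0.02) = -0.43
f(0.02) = 2.09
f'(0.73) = 0.64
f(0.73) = 2.16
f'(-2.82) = -4.69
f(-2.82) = 9.36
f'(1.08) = 1.16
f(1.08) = 2.48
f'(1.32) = 1.52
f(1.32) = 2.80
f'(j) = 1.5*j - 0.46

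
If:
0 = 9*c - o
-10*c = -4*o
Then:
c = 0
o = 0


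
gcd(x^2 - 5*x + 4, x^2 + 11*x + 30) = 1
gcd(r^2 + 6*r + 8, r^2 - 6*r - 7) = 1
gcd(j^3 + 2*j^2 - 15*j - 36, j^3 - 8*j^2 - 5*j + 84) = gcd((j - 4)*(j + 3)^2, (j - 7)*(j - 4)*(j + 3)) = j^2 - j - 12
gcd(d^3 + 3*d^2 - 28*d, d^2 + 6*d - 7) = d + 7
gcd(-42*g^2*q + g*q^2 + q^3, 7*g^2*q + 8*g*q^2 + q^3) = 7*g*q + q^2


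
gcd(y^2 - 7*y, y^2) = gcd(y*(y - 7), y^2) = y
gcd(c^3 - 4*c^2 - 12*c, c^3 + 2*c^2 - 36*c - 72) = c^2 - 4*c - 12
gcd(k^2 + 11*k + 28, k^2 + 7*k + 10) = 1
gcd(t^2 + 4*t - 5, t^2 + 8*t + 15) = t + 5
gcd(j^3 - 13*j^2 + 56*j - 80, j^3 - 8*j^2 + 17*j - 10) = j - 5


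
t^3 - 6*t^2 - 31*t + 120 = (t - 8)*(t - 3)*(t + 5)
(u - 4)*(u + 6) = u^2 + 2*u - 24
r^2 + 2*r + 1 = (r + 1)^2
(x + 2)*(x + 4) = x^2 + 6*x + 8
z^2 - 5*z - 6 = (z - 6)*(z + 1)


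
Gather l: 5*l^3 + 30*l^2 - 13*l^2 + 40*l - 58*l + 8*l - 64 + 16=5*l^3 + 17*l^2 - 10*l - 48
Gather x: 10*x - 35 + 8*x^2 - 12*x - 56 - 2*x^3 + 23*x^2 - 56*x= -2*x^3 + 31*x^2 - 58*x - 91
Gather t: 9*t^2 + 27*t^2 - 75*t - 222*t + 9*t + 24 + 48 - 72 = 36*t^2 - 288*t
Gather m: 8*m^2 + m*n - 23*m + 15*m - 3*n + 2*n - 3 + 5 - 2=8*m^2 + m*(n - 8) - n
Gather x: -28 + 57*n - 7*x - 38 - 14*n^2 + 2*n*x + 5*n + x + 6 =-14*n^2 + 62*n + x*(2*n - 6) - 60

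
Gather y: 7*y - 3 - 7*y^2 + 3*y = -7*y^2 + 10*y - 3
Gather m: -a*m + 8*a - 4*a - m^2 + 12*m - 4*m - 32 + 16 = 4*a - m^2 + m*(8 - a) - 16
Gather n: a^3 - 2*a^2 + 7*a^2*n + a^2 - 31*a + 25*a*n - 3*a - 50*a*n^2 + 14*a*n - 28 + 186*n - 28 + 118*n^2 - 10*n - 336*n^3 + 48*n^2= a^3 - a^2 - 34*a - 336*n^3 + n^2*(166 - 50*a) + n*(7*a^2 + 39*a + 176) - 56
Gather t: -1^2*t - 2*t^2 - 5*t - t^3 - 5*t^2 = -t^3 - 7*t^2 - 6*t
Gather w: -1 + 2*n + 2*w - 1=2*n + 2*w - 2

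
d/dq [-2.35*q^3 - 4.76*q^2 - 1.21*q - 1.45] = -7.05*q^2 - 9.52*q - 1.21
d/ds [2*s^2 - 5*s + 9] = 4*s - 5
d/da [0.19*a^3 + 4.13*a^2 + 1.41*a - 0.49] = 0.57*a^2 + 8.26*a + 1.41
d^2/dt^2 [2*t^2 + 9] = 4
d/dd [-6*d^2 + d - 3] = 1 - 12*d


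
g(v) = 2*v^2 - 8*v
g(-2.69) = 35.99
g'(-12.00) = -56.00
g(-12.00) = 384.00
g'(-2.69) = -18.76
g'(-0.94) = -11.76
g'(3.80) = 7.20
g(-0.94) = 9.29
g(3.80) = -1.52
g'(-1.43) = -13.72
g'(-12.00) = -56.00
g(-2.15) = 26.44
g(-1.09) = 11.10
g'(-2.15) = -16.60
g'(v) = 4*v - 8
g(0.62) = -4.19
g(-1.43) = 15.53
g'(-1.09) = -12.36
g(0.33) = -2.42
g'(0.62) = -5.52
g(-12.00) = 384.00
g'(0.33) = -6.68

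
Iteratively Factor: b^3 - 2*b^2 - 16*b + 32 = (b - 2)*(b^2 - 16) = (b - 4)*(b - 2)*(b + 4)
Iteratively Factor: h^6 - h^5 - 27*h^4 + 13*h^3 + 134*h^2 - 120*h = (h - 2)*(h^5 + h^4 - 25*h^3 - 37*h^2 + 60*h) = (h - 2)*(h + 4)*(h^4 - 3*h^3 - 13*h^2 + 15*h) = (h - 5)*(h - 2)*(h + 4)*(h^3 + 2*h^2 - 3*h) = (h - 5)*(h - 2)*(h + 3)*(h + 4)*(h^2 - h) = (h - 5)*(h - 2)*(h - 1)*(h + 3)*(h + 4)*(h)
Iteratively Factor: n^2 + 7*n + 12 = (n + 3)*(n + 4)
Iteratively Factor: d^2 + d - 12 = (d + 4)*(d - 3)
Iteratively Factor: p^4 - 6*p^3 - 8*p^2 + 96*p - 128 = (p - 4)*(p^3 - 2*p^2 - 16*p + 32) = (p - 4)*(p - 2)*(p^2 - 16) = (p - 4)^2*(p - 2)*(p + 4)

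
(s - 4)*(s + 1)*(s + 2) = s^3 - s^2 - 10*s - 8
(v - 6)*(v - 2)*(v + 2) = v^3 - 6*v^2 - 4*v + 24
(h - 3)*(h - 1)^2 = h^3 - 5*h^2 + 7*h - 3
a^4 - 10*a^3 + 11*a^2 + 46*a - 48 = (a - 8)*(a - 3)*(a - 1)*(a + 2)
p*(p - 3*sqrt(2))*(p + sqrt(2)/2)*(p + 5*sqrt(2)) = p^4 + 5*sqrt(2)*p^3/2 - 28*p^2 - 15*sqrt(2)*p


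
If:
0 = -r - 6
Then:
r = -6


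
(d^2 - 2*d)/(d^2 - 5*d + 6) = d/(d - 3)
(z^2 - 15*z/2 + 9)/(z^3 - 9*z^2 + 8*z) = (z^2 - 15*z/2 + 9)/(z*(z^2 - 9*z + 8))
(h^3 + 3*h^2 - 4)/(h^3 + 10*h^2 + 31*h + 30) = (h^2 + h - 2)/(h^2 + 8*h + 15)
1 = 1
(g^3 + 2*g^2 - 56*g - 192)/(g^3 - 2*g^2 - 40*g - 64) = (g + 6)/(g + 2)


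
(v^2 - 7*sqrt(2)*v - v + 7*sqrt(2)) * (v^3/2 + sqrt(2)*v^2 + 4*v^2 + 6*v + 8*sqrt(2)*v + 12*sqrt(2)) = v^5/2 - 5*sqrt(2)*v^4/2 + 7*v^4/2 - 35*sqrt(2)*v^3/2 - 12*v^3 - 104*v^2 - 10*sqrt(2)*v^2 - 56*v + 30*sqrt(2)*v + 168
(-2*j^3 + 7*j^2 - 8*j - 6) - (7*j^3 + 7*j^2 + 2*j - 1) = -9*j^3 - 10*j - 5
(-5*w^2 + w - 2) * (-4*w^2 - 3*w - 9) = 20*w^4 + 11*w^3 + 50*w^2 - 3*w + 18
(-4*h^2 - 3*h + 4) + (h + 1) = -4*h^2 - 2*h + 5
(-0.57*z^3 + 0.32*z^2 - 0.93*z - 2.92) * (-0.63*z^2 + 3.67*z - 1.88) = 0.3591*z^5 - 2.2935*z^4 + 2.8319*z^3 - 2.1751*z^2 - 8.968*z + 5.4896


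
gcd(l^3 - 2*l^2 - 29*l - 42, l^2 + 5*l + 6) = l^2 + 5*l + 6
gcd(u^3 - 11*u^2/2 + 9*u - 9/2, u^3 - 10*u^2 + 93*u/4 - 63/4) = u - 3/2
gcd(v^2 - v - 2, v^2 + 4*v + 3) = v + 1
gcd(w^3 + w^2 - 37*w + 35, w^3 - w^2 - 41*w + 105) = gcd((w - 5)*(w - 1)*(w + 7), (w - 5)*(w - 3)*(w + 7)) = w^2 + 2*w - 35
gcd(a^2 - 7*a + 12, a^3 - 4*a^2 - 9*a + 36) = a^2 - 7*a + 12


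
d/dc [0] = 0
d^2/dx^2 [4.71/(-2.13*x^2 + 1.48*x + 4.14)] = (-42.737598*x^2 + 29.695608*x + 4.71*(4.26*x - 1.48)*(8.52*x - 2.96) + 83.067444)/(-2.13*x^2 + 1.48*x + 4.14)^3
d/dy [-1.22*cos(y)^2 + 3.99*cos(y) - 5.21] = (2.44*cos(y) - 3.99)*sin(y)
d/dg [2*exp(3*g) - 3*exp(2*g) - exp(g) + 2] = (6*exp(2*g) - 6*exp(g) - 1)*exp(g)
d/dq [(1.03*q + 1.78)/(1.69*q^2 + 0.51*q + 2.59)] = (-1.7407*q^2 - 6.0164*q + 1.7599)/(2.8561*q^4 + 1.7238*q^3 + 9.0143*q^2 + 2.6418*q + 6.7081)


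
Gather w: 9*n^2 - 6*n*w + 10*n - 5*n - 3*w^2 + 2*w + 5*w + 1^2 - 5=9*n^2 + 5*n - 3*w^2 + w*(7 - 6*n) - 4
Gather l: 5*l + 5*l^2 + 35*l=5*l^2 + 40*l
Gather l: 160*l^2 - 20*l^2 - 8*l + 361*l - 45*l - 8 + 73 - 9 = 140*l^2 + 308*l + 56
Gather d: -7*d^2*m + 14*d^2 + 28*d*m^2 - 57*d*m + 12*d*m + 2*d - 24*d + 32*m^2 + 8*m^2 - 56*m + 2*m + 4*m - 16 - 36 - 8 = d^2*(14 - 7*m) + d*(28*m^2 - 45*m - 22) + 40*m^2 - 50*m - 60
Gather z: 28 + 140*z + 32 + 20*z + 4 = 160*z + 64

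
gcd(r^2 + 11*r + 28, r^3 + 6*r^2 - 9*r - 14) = r + 7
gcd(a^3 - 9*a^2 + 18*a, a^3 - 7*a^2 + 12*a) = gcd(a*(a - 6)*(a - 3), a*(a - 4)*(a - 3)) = a^2 - 3*a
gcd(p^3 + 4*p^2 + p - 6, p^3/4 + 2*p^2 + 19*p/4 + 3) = p + 3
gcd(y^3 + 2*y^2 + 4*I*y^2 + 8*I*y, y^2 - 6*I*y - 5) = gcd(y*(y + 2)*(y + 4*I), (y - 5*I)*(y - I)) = 1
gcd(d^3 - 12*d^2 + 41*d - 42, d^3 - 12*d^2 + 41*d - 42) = d^3 - 12*d^2 + 41*d - 42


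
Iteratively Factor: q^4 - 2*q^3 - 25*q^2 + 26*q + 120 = (q + 4)*(q^3 - 6*q^2 - q + 30) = (q - 3)*(q + 4)*(q^2 - 3*q - 10) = (q - 3)*(q + 2)*(q + 4)*(q - 5)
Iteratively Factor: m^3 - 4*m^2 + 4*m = (m - 2)*(m^2 - 2*m) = m*(m - 2)*(m - 2)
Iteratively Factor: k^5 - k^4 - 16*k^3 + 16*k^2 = (k)*(k^4 - k^3 - 16*k^2 + 16*k) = k*(k - 1)*(k^3 - 16*k) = k*(k - 1)*(k + 4)*(k^2 - 4*k) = k^2*(k - 1)*(k + 4)*(k - 4)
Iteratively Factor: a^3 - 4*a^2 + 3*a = (a - 3)*(a^2 - a) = a*(a - 3)*(a - 1)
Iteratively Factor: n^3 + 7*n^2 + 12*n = (n)*(n^2 + 7*n + 12) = n*(n + 3)*(n + 4)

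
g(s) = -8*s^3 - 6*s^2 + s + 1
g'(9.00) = -2051.00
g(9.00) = -6308.00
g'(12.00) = -3599.00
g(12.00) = -14675.00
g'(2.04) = -123.36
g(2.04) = -89.85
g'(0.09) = -0.27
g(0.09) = 1.04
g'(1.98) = -116.85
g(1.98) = -82.64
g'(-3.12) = -195.19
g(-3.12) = 182.44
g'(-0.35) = 2.26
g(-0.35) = 0.26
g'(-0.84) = -5.85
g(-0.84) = 0.67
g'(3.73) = -377.67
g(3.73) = -493.91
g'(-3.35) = -228.14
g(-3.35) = 231.08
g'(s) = -24*s^2 - 12*s + 1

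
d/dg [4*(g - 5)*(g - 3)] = 8*g - 32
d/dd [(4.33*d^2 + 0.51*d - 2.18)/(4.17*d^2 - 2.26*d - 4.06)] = (-11.9125*d^2 - 16.9784*d - 6.9974)/(17.3889*d^4 - 18.8484*d^3 - 28.7528*d^2 + 18.3512*d + 16.4836)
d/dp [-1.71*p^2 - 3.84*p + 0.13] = -3.42*p - 3.84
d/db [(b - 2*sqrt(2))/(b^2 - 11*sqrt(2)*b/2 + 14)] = 2*(-b^2 + 4*sqrt(2)*b - 8)/(2*b^4 - 22*sqrt(2)*b^3 + 177*b^2 - 308*sqrt(2)*b + 392)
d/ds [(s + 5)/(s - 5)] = -10/(s - 5)^2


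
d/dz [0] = 0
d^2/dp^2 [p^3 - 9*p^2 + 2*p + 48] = 6*p - 18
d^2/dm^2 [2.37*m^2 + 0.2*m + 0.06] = 4.74000000000000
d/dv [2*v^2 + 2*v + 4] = 4*v + 2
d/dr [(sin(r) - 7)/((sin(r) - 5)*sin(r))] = (-cos(r) + 14/tan(r) - 35*cos(r)/sin(r)^2)/(sin(r) - 5)^2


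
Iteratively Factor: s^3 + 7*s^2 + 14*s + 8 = (s + 1)*(s^2 + 6*s + 8) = (s + 1)*(s + 2)*(s + 4)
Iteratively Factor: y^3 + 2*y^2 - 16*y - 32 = (y - 4)*(y^2 + 6*y + 8) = (y - 4)*(y + 2)*(y + 4)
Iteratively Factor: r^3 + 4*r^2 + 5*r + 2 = (r + 2)*(r^2 + 2*r + 1) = (r + 1)*(r + 2)*(r + 1)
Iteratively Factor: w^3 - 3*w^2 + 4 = (w + 1)*(w^2 - 4*w + 4) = (w - 2)*(w + 1)*(w - 2)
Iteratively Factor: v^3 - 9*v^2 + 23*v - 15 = (v - 3)*(v^2 - 6*v + 5) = (v - 3)*(v - 1)*(v - 5)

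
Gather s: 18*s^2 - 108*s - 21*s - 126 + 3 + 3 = 18*s^2 - 129*s - 120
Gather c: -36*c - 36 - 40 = -36*c - 76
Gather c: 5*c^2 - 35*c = 5*c^2 - 35*c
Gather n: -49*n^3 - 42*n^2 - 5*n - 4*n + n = -49*n^3 - 42*n^2 - 8*n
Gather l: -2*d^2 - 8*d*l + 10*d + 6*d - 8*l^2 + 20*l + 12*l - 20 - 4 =-2*d^2 + 16*d - 8*l^2 + l*(32 - 8*d) - 24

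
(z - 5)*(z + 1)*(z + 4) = z^3 - 21*z - 20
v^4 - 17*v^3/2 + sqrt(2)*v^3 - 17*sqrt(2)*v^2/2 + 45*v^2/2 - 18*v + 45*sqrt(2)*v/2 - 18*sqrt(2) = (v - 4)*(v - 3)*(v - 3/2)*(v + sqrt(2))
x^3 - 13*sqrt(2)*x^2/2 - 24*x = x*(x - 8*sqrt(2))*(x + 3*sqrt(2)/2)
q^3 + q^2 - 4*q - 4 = (q - 2)*(q + 1)*(q + 2)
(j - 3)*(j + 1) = j^2 - 2*j - 3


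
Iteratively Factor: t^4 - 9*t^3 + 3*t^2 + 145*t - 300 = (t - 5)*(t^3 - 4*t^2 - 17*t + 60) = (t - 5)*(t - 3)*(t^2 - t - 20) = (t - 5)*(t - 3)*(t + 4)*(t - 5)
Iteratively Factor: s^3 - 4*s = (s - 2)*(s^2 + 2*s) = s*(s - 2)*(s + 2)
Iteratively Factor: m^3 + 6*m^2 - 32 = (m + 4)*(m^2 + 2*m - 8) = (m - 2)*(m + 4)*(m + 4)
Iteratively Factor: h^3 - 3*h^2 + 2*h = (h)*(h^2 - 3*h + 2) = h*(h - 1)*(h - 2)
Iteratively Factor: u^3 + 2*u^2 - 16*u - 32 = (u + 2)*(u^2 - 16) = (u - 4)*(u + 2)*(u + 4)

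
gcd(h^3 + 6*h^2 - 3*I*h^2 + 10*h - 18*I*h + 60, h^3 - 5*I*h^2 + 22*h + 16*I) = h + 2*I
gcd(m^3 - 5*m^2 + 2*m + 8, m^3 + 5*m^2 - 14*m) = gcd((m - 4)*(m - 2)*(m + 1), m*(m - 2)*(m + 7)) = m - 2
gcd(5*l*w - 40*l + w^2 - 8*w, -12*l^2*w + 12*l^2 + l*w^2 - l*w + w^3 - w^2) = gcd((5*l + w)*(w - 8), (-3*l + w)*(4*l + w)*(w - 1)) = 1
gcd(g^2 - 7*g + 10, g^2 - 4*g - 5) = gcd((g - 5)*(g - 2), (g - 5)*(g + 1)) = g - 5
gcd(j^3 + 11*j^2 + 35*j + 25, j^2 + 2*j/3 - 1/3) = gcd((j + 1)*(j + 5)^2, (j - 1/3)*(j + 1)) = j + 1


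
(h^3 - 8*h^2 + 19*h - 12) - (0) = h^3 - 8*h^2 + 19*h - 12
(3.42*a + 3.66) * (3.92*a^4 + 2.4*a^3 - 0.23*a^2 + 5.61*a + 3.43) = 13.4064*a^5 + 22.5552*a^4 + 7.9974*a^3 + 18.3444*a^2 + 32.2632*a + 12.5538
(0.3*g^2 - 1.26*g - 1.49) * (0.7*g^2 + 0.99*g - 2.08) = 0.21*g^4 - 0.585*g^3 - 2.9144*g^2 + 1.1457*g + 3.0992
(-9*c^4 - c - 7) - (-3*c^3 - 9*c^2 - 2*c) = -9*c^4 + 3*c^3 + 9*c^2 + c - 7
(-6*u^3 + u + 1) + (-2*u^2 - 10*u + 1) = -6*u^3 - 2*u^2 - 9*u + 2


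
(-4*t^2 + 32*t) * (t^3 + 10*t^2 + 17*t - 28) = -4*t^5 - 8*t^4 + 252*t^3 + 656*t^2 - 896*t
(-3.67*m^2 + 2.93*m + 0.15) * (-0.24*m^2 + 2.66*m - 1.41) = 0.8808*m^4 - 10.4654*m^3 + 12.9325*m^2 - 3.7323*m - 0.2115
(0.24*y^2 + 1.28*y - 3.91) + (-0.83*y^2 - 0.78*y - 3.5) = -0.59*y^2 + 0.5*y - 7.41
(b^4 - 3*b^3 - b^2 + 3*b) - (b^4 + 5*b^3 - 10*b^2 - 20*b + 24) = -8*b^3 + 9*b^2 + 23*b - 24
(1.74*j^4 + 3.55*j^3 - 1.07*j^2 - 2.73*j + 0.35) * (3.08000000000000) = 5.3592*j^4 + 10.934*j^3 - 3.2956*j^2 - 8.4084*j + 1.078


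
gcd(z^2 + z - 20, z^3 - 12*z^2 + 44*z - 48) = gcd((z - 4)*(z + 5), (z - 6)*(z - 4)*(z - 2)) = z - 4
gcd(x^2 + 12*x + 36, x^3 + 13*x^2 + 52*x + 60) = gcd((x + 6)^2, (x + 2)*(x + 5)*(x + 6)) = x + 6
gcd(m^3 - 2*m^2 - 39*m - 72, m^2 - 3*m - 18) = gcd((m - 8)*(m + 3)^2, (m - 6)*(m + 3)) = m + 3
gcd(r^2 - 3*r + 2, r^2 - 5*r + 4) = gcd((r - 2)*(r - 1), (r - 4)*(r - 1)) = r - 1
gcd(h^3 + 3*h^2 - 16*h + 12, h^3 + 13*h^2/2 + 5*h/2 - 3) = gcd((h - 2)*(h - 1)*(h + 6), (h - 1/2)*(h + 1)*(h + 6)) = h + 6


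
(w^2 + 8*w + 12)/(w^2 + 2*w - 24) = (w + 2)/(w - 4)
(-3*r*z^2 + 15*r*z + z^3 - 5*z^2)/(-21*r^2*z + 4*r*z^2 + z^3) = (z - 5)/(7*r + z)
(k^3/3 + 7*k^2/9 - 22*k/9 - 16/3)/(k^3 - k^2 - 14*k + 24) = (3*k^3 + 7*k^2 - 22*k - 48)/(9*(k^3 - k^2 - 14*k + 24))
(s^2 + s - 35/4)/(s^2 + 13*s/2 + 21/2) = (s - 5/2)/(s + 3)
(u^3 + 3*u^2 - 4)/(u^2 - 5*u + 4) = (u^2 + 4*u + 4)/(u - 4)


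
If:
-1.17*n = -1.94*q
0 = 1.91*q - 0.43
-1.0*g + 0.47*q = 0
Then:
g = 0.11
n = 0.37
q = 0.23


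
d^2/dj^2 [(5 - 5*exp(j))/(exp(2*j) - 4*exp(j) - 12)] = 5*(-exp(4*j) - 84*exp(2*j) + 112*exp(j) - 192)*exp(j)/(exp(6*j) - 12*exp(5*j) + 12*exp(4*j) + 224*exp(3*j) - 144*exp(2*j) - 1728*exp(j) - 1728)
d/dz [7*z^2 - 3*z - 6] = 14*z - 3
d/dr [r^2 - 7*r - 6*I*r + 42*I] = 2*r - 7 - 6*I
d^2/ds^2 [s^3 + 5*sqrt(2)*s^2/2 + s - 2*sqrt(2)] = 6*s + 5*sqrt(2)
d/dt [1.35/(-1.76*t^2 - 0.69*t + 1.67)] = (4.752*t + 0.9315)/(1.76*t^2 + 0.69*t - 1.67)^2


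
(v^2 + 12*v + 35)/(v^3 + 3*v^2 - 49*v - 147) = (v + 5)/(v^2 - 4*v - 21)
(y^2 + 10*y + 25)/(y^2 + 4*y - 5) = (y + 5)/(y - 1)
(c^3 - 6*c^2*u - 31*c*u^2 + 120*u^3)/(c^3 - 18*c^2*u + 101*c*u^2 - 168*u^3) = (-c - 5*u)/(-c + 7*u)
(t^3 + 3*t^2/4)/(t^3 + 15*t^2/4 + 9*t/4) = t/(t + 3)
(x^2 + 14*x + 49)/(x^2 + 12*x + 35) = (x + 7)/(x + 5)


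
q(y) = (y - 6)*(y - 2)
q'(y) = 2*y - 8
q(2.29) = -1.08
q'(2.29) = -3.42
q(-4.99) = 76.82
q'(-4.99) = -17.98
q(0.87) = 5.80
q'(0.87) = -6.26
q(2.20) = -0.76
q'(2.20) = -3.60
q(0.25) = 10.06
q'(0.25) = -7.50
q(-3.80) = 56.84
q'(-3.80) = -15.60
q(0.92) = 5.49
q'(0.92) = -6.16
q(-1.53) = 26.58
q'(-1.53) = -11.06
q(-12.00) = 252.00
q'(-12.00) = -32.00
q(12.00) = 60.00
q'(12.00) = 16.00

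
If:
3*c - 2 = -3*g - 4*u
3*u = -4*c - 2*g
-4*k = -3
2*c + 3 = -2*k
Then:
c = -9/4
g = -39/4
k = 3/4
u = 19/2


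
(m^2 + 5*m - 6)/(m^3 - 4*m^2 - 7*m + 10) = (m + 6)/(m^2 - 3*m - 10)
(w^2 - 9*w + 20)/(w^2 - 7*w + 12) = (w - 5)/(w - 3)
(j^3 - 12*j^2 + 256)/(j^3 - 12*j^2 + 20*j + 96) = (j^2 - 4*j - 32)/(j^2 - 4*j - 12)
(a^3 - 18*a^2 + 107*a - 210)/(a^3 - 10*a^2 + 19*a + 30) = (a - 7)/(a + 1)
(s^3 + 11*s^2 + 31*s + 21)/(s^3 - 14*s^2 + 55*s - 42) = (s^3 + 11*s^2 + 31*s + 21)/(s^3 - 14*s^2 + 55*s - 42)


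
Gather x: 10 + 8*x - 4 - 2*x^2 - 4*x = -2*x^2 + 4*x + 6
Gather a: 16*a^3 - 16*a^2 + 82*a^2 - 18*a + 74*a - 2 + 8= 16*a^3 + 66*a^2 + 56*a + 6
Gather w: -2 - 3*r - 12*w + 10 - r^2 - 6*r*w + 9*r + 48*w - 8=-r^2 + 6*r + w*(36 - 6*r)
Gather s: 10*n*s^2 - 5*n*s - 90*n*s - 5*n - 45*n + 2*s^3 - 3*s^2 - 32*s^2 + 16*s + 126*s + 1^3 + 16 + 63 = -50*n + 2*s^3 + s^2*(10*n - 35) + s*(142 - 95*n) + 80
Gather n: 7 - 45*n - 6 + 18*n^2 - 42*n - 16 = 18*n^2 - 87*n - 15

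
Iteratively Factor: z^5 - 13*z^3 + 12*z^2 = (z + 4)*(z^4 - 4*z^3 + 3*z^2) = z*(z + 4)*(z^3 - 4*z^2 + 3*z) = z^2*(z + 4)*(z^2 - 4*z + 3) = z^2*(z - 1)*(z + 4)*(z - 3)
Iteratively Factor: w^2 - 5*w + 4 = (w - 1)*(w - 4)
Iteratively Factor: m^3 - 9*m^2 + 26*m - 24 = (m - 3)*(m^2 - 6*m + 8) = (m - 4)*(m - 3)*(m - 2)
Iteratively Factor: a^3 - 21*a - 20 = (a + 4)*(a^2 - 4*a - 5) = (a + 1)*(a + 4)*(a - 5)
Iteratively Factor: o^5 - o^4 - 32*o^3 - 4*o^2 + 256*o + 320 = (o - 5)*(o^4 + 4*o^3 - 12*o^2 - 64*o - 64) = (o - 5)*(o + 2)*(o^3 + 2*o^2 - 16*o - 32) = (o - 5)*(o + 2)*(o + 4)*(o^2 - 2*o - 8) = (o - 5)*(o - 4)*(o + 2)*(o + 4)*(o + 2)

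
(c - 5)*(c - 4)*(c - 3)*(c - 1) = c^4 - 13*c^3 + 59*c^2 - 107*c + 60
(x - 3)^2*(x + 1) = x^3 - 5*x^2 + 3*x + 9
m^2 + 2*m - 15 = (m - 3)*(m + 5)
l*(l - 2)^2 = l^3 - 4*l^2 + 4*l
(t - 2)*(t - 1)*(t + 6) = t^3 + 3*t^2 - 16*t + 12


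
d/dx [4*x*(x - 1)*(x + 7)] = 12*x^2 + 48*x - 28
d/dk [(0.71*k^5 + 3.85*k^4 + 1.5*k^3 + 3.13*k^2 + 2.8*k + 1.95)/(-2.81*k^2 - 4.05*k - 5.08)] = (-5.9853*k^6 - 33.139*k^5 - 69.0265*k^4 - 90.382*k^3 - 27.6685*k^2 - 20.8418*k - 6.3265)/(7.8961*k^4 + 22.761*k^3 + 44.9521*k^2 + 41.148*k + 25.8064)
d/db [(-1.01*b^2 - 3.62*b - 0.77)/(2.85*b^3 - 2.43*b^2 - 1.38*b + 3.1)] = (2.8785*b^4 + 20.634*b^3 - 0.8193*b^2 - 10.0042*b - 12.2846)/(8.1225*b^6 - 13.851*b^5 - 1.9611*b^4 + 24.3768*b^3 - 13.1616*b^2 - 8.556*b + 9.61)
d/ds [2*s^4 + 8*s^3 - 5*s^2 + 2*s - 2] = 8*s^3 + 24*s^2 - 10*s + 2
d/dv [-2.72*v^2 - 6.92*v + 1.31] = -5.44*v - 6.92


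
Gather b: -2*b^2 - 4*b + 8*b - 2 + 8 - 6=-2*b^2 + 4*b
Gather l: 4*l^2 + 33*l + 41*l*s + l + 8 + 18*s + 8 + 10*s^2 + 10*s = 4*l^2 + l*(41*s + 34) + 10*s^2 + 28*s + 16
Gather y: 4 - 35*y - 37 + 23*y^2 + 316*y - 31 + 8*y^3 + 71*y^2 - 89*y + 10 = 8*y^3 + 94*y^2 + 192*y - 54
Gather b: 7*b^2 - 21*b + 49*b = 7*b^2 + 28*b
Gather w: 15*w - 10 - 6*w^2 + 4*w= -6*w^2 + 19*w - 10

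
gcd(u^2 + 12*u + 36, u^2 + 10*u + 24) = u + 6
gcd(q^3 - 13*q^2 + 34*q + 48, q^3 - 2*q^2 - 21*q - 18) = q^2 - 5*q - 6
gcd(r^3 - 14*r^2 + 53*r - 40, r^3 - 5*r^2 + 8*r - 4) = r - 1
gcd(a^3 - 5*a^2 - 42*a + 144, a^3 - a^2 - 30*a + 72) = a^2 + 3*a - 18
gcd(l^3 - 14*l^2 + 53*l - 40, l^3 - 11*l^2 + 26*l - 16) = l^2 - 9*l + 8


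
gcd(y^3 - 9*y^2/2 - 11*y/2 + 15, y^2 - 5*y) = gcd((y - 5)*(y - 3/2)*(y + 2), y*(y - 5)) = y - 5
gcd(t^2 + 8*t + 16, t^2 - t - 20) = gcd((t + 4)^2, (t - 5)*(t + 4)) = t + 4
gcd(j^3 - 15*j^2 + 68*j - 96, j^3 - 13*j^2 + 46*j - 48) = j^2 - 11*j + 24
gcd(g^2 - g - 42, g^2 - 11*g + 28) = g - 7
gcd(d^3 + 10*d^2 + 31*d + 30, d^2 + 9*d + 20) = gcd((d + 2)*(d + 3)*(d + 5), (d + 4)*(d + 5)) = d + 5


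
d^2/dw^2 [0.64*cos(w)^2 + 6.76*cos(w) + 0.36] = -6.76*cos(w) - 1.28*cos(2*w)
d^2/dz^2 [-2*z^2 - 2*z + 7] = -4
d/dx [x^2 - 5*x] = 2*x - 5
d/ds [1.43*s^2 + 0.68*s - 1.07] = 2.86*s + 0.68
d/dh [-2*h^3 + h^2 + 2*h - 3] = -6*h^2 + 2*h + 2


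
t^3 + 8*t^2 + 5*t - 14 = (t - 1)*(t + 2)*(t + 7)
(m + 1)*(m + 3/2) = m^2 + 5*m/2 + 3/2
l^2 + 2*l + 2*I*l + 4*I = (l + 2)*(l + 2*I)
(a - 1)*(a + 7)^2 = a^3 + 13*a^2 + 35*a - 49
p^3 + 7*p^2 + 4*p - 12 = (p - 1)*(p + 2)*(p + 6)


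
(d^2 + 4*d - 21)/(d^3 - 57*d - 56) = (d - 3)/(d^2 - 7*d - 8)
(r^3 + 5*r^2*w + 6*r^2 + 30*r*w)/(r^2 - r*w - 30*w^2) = r*(r + 6)/(r - 6*w)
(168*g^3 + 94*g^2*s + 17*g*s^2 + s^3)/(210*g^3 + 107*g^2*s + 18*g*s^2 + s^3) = (4*g + s)/(5*g + s)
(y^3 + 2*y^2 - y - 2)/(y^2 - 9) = (y^3 + 2*y^2 - y - 2)/(y^2 - 9)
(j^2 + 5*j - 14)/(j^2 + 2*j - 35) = (j - 2)/(j - 5)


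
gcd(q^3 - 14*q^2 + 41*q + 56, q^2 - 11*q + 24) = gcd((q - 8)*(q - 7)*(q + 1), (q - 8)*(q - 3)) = q - 8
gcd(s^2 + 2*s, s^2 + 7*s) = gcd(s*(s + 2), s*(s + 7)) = s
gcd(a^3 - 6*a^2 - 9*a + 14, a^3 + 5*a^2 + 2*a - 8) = a^2 + a - 2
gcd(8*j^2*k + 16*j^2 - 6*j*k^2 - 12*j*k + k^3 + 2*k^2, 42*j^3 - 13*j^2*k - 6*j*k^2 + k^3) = 2*j - k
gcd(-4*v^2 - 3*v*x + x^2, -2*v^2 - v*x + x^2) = v + x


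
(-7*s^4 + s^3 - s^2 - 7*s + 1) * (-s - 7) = 7*s^5 + 48*s^4 - 6*s^3 + 14*s^2 + 48*s - 7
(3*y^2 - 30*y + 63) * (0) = 0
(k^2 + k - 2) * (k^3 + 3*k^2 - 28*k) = k^5 + 4*k^4 - 27*k^3 - 34*k^2 + 56*k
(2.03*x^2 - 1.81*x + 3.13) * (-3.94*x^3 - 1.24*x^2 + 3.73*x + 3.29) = -7.9982*x^5 + 4.6142*x^4 - 2.5159*x^3 - 3.9538*x^2 + 5.72*x + 10.2977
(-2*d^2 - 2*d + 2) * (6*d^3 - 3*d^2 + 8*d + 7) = -12*d^5 - 6*d^4 + 2*d^3 - 36*d^2 + 2*d + 14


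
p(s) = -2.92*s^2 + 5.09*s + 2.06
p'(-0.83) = 9.94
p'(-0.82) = 9.88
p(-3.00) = -39.49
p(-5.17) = -102.30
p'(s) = 5.09 - 5.84*s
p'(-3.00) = 22.61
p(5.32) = -53.50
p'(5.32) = -25.98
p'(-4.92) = 33.82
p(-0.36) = -0.15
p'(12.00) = -64.99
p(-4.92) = -93.67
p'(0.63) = 1.41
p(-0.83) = -4.18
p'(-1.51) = 13.91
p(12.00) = -357.34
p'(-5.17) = 35.28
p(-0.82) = -4.08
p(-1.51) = -12.28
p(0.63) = 4.11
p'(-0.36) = 7.19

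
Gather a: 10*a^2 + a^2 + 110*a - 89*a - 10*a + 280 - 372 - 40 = 11*a^2 + 11*a - 132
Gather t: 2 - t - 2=-t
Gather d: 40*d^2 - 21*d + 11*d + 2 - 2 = 40*d^2 - 10*d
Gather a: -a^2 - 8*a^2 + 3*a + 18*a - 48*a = -9*a^2 - 27*a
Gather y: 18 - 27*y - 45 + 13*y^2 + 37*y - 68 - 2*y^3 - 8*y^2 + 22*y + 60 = -2*y^3 + 5*y^2 + 32*y - 35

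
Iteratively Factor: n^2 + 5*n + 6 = (n + 3)*(n + 2)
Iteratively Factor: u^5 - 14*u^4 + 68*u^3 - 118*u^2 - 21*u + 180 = (u - 5)*(u^4 - 9*u^3 + 23*u^2 - 3*u - 36) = (u - 5)*(u - 3)*(u^3 - 6*u^2 + 5*u + 12) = (u - 5)*(u - 3)^2*(u^2 - 3*u - 4) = (u - 5)*(u - 3)^2*(u + 1)*(u - 4)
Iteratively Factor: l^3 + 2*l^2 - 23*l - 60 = (l + 3)*(l^2 - l - 20) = (l + 3)*(l + 4)*(l - 5)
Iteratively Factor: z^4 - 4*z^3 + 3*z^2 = (z)*(z^3 - 4*z^2 + 3*z) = z*(z - 3)*(z^2 - z) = z^2*(z - 3)*(z - 1)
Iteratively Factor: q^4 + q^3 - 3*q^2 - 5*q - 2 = (q + 1)*(q^3 - 3*q - 2) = (q - 2)*(q + 1)*(q^2 + 2*q + 1) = (q - 2)*(q + 1)^2*(q + 1)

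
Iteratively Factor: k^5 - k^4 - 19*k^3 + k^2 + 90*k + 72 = (k - 3)*(k^4 + 2*k^3 - 13*k^2 - 38*k - 24) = (k - 3)*(k + 3)*(k^3 - k^2 - 10*k - 8) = (k - 3)*(k + 2)*(k + 3)*(k^2 - 3*k - 4) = (k - 3)*(k + 1)*(k + 2)*(k + 3)*(k - 4)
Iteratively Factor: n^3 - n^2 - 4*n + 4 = (n + 2)*(n^2 - 3*n + 2) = (n - 1)*(n + 2)*(n - 2)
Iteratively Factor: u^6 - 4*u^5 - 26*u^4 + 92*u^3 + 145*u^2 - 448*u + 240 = (u - 4)*(u^5 - 26*u^3 - 12*u^2 + 97*u - 60) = (u - 4)*(u - 1)*(u^4 + u^3 - 25*u^2 - 37*u + 60) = (u - 4)*(u - 1)^2*(u^3 + 2*u^2 - 23*u - 60) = (u - 4)*(u - 1)^2*(u + 4)*(u^2 - 2*u - 15) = (u - 5)*(u - 4)*(u - 1)^2*(u + 4)*(u + 3)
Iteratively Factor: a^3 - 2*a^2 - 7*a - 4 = (a - 4)*(a^2 + 2*a + 1) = (a - 4)*(a + 1)*(a + 1)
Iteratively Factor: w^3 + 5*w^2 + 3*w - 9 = (w - 1)*(w^2 + 6*w + 9) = (w - 1)*(w + 3)*(w + 3)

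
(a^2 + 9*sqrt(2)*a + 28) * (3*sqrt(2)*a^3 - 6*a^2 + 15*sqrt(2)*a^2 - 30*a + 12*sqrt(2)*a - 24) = 3*sqrt(2)*a^5 + 15*sqrt(2)*a^4 + 48*a^4 + 42*sqrt(2)*a^3 + 240*a^3 + 24*a^2 + 150*sqrt(2)*a^2 - 840*a + 120*sqrt(2)*a - 672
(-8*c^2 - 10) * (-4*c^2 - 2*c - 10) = 32*c^4 + 16*c^3 + 120*c^2 + 20*c + 100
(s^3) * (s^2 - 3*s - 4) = s^5 - 3*s^4 - 4*s^3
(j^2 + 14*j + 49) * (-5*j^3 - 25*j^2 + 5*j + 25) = -5*j^5 - 95*j^4 - 590*j^3 - 1130*j^2 + 595*j + 1225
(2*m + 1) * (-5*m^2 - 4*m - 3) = -10*m^3 - 13*m^2 - 10*m - 3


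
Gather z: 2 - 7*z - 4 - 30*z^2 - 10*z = -30*z^2 - 17*z - 2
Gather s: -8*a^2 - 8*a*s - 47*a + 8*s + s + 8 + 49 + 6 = -8*a^2 - 47*a + s*(9 - 8*a) + 63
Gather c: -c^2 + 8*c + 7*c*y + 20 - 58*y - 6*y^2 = -c^2 + c*(7*y + 8) - 6*y^2 - 58*y + 20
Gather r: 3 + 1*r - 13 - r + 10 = 0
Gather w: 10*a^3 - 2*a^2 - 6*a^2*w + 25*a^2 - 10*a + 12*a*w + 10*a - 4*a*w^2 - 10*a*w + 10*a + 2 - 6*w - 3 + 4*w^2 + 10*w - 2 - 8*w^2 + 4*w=10*a^3 + 23*a^2 + 10*a + w^2*(-4*a - 4) + w*(-6*a^2 + 2*a + 8) - 3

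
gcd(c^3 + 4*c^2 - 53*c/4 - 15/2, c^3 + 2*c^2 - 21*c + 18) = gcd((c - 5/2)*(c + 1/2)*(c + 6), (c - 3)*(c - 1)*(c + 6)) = c + 6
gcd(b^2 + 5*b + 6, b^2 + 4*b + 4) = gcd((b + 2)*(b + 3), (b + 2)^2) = b + 2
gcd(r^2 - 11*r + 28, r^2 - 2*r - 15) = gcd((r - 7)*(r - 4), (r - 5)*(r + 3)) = 1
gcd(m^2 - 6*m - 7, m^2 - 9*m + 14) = m - 7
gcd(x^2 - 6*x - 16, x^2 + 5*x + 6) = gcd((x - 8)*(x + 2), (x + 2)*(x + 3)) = x + 2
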